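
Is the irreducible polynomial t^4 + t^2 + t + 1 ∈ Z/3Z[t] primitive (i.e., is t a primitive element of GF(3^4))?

Write f(t) = t^4 + t^2 + t + 1.
|GF(3^4)^×| = 3^4 − 1 = 80. Prime factorization: 80 = 2^4·5.
f is primitive ⇔ t has order 80 in GF(3)[t]/(f), i.e. t^(80/q) ≠ 1 for each prime q | 80.
t^(40) mod f = 1
t^(16) mod f = t^3 + 2.
Since t^(40) = 1, the order of t divides 40 < 80; not primitive.

No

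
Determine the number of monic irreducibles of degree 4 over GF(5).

The number of monic irreducibles of degree 4 over GF(5) is (1/4)·Σ_{d∣4} μ(4/d) 5^d.
Divisors of 4: 1, 2, 4; μ(4/d) for each: 0, -1, 1.
Σ = − 5^2 + 5^4 = 600.
N = 600/4 = 150.

150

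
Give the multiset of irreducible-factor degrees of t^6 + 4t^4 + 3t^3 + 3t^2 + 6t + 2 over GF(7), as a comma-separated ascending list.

Write g(t) = t^6 + 4t^4 + 3t^3 + 3t^2 + 6t + 2.
Complete factorization: g(t) = (t^2 + 2t + 2)·(t^2 + 6t + 6)^2.
Factor degrees with multiplicity: 2 + 2 + 2 = 6.

2, 2, 2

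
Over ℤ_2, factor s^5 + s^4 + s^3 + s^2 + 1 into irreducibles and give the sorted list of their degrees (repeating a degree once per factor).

5

Write f(s) = s^5 + s^4 + s^3 + s^2 + 1.
Roots in ℤ_2: f(0) = 1; f(1) = 1.
Complete factorization: f(s) = (s^5 + s^4 + s^3 + s^2 + 1).
Factor degrees with multiplicity: 5 = 5.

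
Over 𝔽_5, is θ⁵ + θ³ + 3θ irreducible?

Write g(θ) = θ⁵ + θ³ + 3θ.
Check for roots in 𝔽_5: g(0) = 0 → root; g(1) = 0 → root; g(2) = 1; g(3) = 4; g(4) = 0 → root.
g(0) = 0, so (θ) divides g(θ); g is reducible.

No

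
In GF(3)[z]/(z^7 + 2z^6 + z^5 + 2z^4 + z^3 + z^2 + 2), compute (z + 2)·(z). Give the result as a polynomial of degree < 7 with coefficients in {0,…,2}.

z^2 + 2z

Multiply in GF(3)[z]: (z + 2)·(z) = z^2 + 2z.
Reduced: z^2 + 2z.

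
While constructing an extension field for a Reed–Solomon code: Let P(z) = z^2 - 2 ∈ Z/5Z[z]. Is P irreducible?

Yes

Check for roots in Z/5Z: P(0) = 3; P(1) = 4; P(2) = 2; P(3) = 2; P(4) = 4.
No roots. A degree-2 polynomial over a field with no linear factor is irreducible.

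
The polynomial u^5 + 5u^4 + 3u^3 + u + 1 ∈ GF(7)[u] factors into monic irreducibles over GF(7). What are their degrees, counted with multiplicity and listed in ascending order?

Write g(u) = u^5 + 5u^4 + 3u^3 + u + 1.
Complete factorization: g(u) = (u^5 + 5u^4 + 3u^3 + u + 1).
Factor degrees with multiplicity: 5 = 5.

5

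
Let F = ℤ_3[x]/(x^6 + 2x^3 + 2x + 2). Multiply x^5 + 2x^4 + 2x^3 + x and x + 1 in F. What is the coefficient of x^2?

1

Multiply in ℤ_3[x]: (x^5 + 2x^4 + 2x^3 + x)·(x + 1) = x^6 + x^4 + 2x^3 + x^2 + x.
Reduce using x^6 ≡ x^3 + x + 1 (mod x^6 + 2x^3 + 2x + 2).
Reduced: x^4 + x^2 + 2x + 1.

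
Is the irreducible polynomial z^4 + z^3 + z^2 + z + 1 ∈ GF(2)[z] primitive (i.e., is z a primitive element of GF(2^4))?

No

Write f(z) = z^4 + z^3 + z^2 + z + 1.
|GF(2^4)^×| = 2^4 − 1 = 15. Prime factorization: 15 = 3·5.
f is primitive ⇔ z has order 15 in GF(2)[z]/(f), i.e. z^(15/q) ≠ 1 for each prime q | 15.
z^(5) mod f = 1
z^(3) mod f = z^3.
Since z^(5) = 1, the order of z divides 5 < 15; not primitive.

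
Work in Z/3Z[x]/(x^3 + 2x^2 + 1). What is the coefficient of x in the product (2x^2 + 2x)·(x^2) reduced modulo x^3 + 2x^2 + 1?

1

Multiply in Z/3Z[x]: (2x^2 + 2x)·(x^2) = 2x^4 + 2x^3.
Reduce using x^3 ≡ x^2 + 2 (mod x^3 + 2x^2 + 1).
Reduced: x^2 + x + 2.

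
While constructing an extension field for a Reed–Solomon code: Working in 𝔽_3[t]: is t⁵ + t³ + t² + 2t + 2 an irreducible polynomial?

Write m(t) = t⁵ + t³ + t² + 2t + 2.
Check for roots in 𝔽_3: m(0) = 2; m(1) = 1; m(2) = 2.
No roots, so no linear factors.
Monic irreducibles of degree 2 over GF(3): t² + 1, t² + t + 2, t² + 2t + 2.
None of them divide m (all give nonzero remainder).
No irreducible factor of degree ≤ 2 exists, so m is irreducible over GF(3).

Yes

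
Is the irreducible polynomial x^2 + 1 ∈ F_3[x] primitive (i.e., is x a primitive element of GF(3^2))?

No

Write f(x) = x^2 + 1.
|GF(3^2)^×| = 3^2 − 1 = 8. Prime factorization: 8 = 2^3.
f is primitive ⇔ x has order 8 in GF(3)[x]/(f), i.e. x^(8/q) ≠ 1 for each prime q | 8.
x^(4) mod f = 1
Since x^(4) = 1, the order of x divides 4 < 8; not primitive.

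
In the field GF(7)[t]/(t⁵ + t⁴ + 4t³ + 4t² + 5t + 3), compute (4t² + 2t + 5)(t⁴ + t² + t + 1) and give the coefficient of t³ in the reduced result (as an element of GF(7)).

Multiply in GF(7)[t]: (4t² + 2t + 5)·(t⁴ + t² + t + 1) = 4t⁶ + 2t⁵ + 2t⁴ + 6t³ + 4t² + 5.
Reduce using t⁵ ≡ 6t⁴ + 3t³ + 3t² + 2t + 4 (mod t⁵ + t⁴ + 4t³ + 4t² + 5t + 3).
Reduced: 2t⁴ + 5t³ + 6t² + 5t + 4.

5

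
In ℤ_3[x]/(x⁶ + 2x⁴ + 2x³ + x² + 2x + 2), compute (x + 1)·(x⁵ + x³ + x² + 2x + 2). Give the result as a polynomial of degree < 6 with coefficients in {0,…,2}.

x^5 + 2x^4 + 2x^2 + 2x

Multiply in ℤ_3[x]: (x + 1)·(x⁵ + x³ + x² + 2x + 2) = x⁶ + x⁵ + x⁴ + 2x³ + x + 2.
Reduce using x⁶ ≡ x⁴ + x³ + 2x² + x + 1 (mod x⁶ + 2x⁴ + 2x³ + x² + 2x + 2).
Reduced: x⁵ + 2x⁴ + 2x² + 2x.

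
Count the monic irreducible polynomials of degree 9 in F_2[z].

The number of monic irreducibles of degree 9 over GF(2) is (1/9)·Σ_{d∣9} μ(9/d) 2^d.
Divisors of 9: 1, 3, 9; μ(9/d) for each: 0, -1, 1.
Σ = − 2^3 + 2^9 = 504.
N = 504/9 = 56.

56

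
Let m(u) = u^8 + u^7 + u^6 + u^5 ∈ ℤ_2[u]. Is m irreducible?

No

Check for roots in ℤ_2: m(0) = 0 → root; m(1) = 0 → root.
m(0) = 0, so (u) divides m(u); m is reducible.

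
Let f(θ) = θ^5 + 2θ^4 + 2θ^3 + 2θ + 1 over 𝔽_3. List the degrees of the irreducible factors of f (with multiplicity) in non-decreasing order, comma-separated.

5

Roots in 𝔽_3: f(0) = 1; f(1) = 2; f(2) = 1.
Complete factorization: f(θ) = (θ^5 + 2θ^4 + 2θ^3 + 2θ + 1).
Factor degrees with multiplicity: 5 = 5.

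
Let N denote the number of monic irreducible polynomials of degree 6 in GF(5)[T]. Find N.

2580

By the necklace-counting formula, N_5(6) = (1/6) Σ_{d|6} μ(6/d)·5^d.
Divisors of 6: 1, 2, 3, 6; μ(6/d) for each: 1, -1, -1, 1.
Σ = 5^1 − 5^2 − 5^3 + 5^6 = 15480.
N = 15480/6 = 2580.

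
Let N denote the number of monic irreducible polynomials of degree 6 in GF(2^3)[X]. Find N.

43596

Gauss's count: N_{8}(6) = (1/6) Σ_{d|6} μ(6/d)·8^d.
Divisors of 6: 1, 2, 3, 6; μ(6/d) for each: 1, -1, -1, 1.
Σ = 8^1 − 8^2 − 8^3 + 8^6 = 261576.
N = 261576/6 = 43596.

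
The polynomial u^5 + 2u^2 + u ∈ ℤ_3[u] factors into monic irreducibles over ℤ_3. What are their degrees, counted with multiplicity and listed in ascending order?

1, 1, 3

Write g(u) = u^5 + 2u^2 + u.
Roots in ℤ_3: g(0) = 0 → root; g(1) = 1; g(2) = 0 → root.
Linear factors from roots: (u), (u + 1).
Complete factorization: g(u) = (u)·(u + 1)·(u^3 + 2u^2 + u + 1).
Factor degrees with multiplicity: 1 + 1 + 3 = 5.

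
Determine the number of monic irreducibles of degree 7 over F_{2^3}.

299592

By the necklace-counting formula, N_8(7) = (1/7) Σ_{d|7} μ(7/d)·8^d.
Divisors of 7: 1, 7; μ(7/d) for each: -1, 1.
Σ = − 8^1 + 8^7 = 2097144.
N = 2097144/7 = 299592.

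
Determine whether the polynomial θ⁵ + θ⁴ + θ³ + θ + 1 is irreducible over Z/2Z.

Write m(θ) = θ⁵ + θ⁴ + θ³ + θ + 1.
Check for roots in Z/2Z: m(0) = 1; m(1) = 1.
No roots, so no linear factors.
Monic irreducibles of degree 2 over GF(2): θ² + θ + 1.
None of them divide m (all give nonzero remainder).
No irreducible factor of degree ≤ 2 exists, so m is irreducible over GF(2).

Yes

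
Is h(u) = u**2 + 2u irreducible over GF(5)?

Check for roots in GF(5): h(0) = 0 → root; h(1) = 3; h(2) = 3; h(3) = 0 → root; h(4) = 4.
h(0) = 0, so (u) divides h(u); h is reducible.

No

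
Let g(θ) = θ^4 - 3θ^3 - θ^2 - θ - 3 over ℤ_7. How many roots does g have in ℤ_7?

Evaluate at each of the 7 elements of ℤ_7:
g(0) = 4; g(1) = 0 → root; g(2) = 4; g(3) = 6; g(4) = 6; g(5) = 0 → root; g(6) = 1.
Roots: {1, 5}.

2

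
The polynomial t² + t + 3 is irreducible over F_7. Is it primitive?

Write f(t) = t² + t + 3.
|GF(7^2)^×| = 7^2 − 1 = 48. Prime factorization: 48 = 2^4·3.
f is primitive ⇔ t has order 48 in GF(7)[t]/(f), i.e. t^(48/q) ≠ 1 for each prime q | 48.
t^(24) mod f = 6.
t^(16) mod f = 2.
None equal 1, so t has full order 48; f is primitive.

Yes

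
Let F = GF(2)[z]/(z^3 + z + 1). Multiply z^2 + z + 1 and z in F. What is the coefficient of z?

Multiply in GF(2)[z]: (z^2 + z + 1)·(z) = z^3 + z^2 + z.
Reduce using z^3 ≡ z + 1 (mod z^3 + z + 1).
Reduced: z^2 + 1.

0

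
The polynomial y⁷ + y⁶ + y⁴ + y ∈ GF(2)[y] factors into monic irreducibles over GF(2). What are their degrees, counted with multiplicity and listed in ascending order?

1, 1, 1, 1, 3

Write f(y) = y⁷ + y⁶ + y⁴ + y.
Roots in GF(2): f(0) = 0 → root; f(1) = 0 → root.
Linear factors from roots: (y), (y + 1).
Complete factorization: f(y) = (y)·(y + 1)^3·(y³ + y + 1).
Factor degrees with multiplicity: 1 + 1 + 1 + 1 + 3 = 7.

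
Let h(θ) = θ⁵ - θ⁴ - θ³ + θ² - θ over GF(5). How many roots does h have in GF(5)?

Evaluate at each of the 5 elements of GF(5):
h(0) = 0 → root; h(1) = 4; h(2) = 0 → root; h(3) = 1; h(4) = 1.
Roots: {0, 2}.

2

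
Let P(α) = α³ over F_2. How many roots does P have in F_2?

Evaluate at each of the 2 elements of F_2:
P(0) = 0 → root; P(1) = 1.
Roots: {0}.

1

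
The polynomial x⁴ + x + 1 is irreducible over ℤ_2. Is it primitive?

Write f(x) = x⁴ + x + 1.
|GF(2^4)^×| = 2^4 − 1 = 15. Prime factorization: 15 = 3·5.
f is primitive ⇔ x has order 15 in GF(2)[x]/(f), i.e. x^(15/q) ≠ 1 for each prime q | 15.
x^(5) mod f = x² + x.
x^(3) mod f = x³.
None equal 1, so x has full order 15; f is primitive.

Yes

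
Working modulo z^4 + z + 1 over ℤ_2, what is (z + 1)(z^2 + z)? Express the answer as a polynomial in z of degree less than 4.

z^3 + z

Multiply in ℤ_2[z]: (z + 1)·(z^2 + z) = z^3 + z.
Reduced: z^3 + z.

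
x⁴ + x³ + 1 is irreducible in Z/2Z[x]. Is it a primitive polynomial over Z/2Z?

Yes

Write f(x) = x⁴ + x³ + 1.
|GF(2^4)^×| = 2^4 − 1 = 15. Prime factorization: 15 = 3·5.
f is primitive ⇔ x has order 15 in GF(2)[x]/(f), i.e. x^(15/q) ≠ 1 for each prime q | 15.
x^(5) mod f = x³ + x + 1.
x^(3) mod f = x³.
None equal 1, so x has full order 15; f is primitive.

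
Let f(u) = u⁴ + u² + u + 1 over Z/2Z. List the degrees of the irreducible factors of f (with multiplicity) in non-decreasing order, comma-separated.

Roots in Z/2Z: f(0) = 1; f(1) = 0 → root.
Linear factors from roots: (u + 1).
Complete factorization: f(u) = (u + 1)·(u³ + u² + 1).
Factor degrees with multiplicity: 1 + 3 = 4.

1, 3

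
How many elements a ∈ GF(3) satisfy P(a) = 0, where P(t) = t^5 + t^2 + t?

2

Evaluate at each of the 3 elements of GF(3):
P(0) = 0 → root; P(1) = 0 → root; P(2) = 2.
Roots: {0, 1}.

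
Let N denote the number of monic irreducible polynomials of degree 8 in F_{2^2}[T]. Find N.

8160

x^(4^8) − x is the product of all monic irreducibles of degree dividing 8; Möbius inversion gives N = (1/8) Σ μ(8/d)·4^d.
Divisors of 8: 1, 2, 4, 8; μ(8/d) for each: 0, 0, -1, 1.
Σ = − 4^4 + 4^8 = 65280.
N = 65280/8 = 8160.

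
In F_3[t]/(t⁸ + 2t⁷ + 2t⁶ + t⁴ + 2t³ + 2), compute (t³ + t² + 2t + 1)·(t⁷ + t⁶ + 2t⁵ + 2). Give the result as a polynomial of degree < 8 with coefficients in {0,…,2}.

Multiply in F_3[t]: (t³ + t² + 2t + 1)·(t⁷ + t⁶ + 2t⁵ + 2) = t¹⁰ + 2t⁹ + 2t⁸ + 2t⁷ + 2t⁶ + 2t⁵ + 2t³ + 2t² + t + 2.
Reduce using t⁸ ≡ t⁷ + t⁶ + 2t⁴ + t³ + 1 (mod t⁸ + 2t⁷ + 2t⁶ + t⁴ + 2t³ + 2).
Reduced: 2t⁷ + t⁶ + 2t³ + t + 2.

2t^7 + t^6 + 2t^3 + t + 2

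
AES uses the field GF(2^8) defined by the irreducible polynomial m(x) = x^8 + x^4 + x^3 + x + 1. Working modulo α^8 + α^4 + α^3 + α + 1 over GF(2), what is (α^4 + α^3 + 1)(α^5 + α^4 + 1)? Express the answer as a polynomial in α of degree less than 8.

Multiply in GF(2)[α]: (α^4 + α^3 + 1)·(α^5 + α^4 + 1) = α^9 + α^7 + α^5 + α^3 + 1.
Reduce using α^8 ≡ α^4 + α^3 + α + 1 (mod α^8 + α^4 + α^3 + α + 1).
Reduced: α^7 + α^4 + α^3 + α^2 + α + 1.

α^7 + α^4 + α^3 + α^2 + α + 1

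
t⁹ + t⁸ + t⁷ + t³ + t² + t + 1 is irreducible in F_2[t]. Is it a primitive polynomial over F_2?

Write f(t) = t⁹ + t⁸ + t⁷ + t³ + t² + t + 1.
|GF(2^9)^×| = 2^9 − 1 = 511. Prime factorization: 511 = 7·73.
f is primitive ⇔ t has order 511 in GF(2)[t]/(f), i.e. t^(511/q) ≠ 1 for each prime q | 511.
t^(73) mod f = t⁷ + t⁶ + t⁵ + t⁴ + t³.
t^(7) mod f = t⁷.
None equal 1, so t has full order 511; f is primitive.

Yes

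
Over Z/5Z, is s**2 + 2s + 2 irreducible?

No

Write f(s) = s**2 + 2s + 2.
Check for roots in Z/5Z: f(0) = 2; f(1) = 0 → root; f(2) = 0 → root; f(3) = 2; f(4) = 1.
f(1) = 0, so (s − 1) divides f(s); f is reducible.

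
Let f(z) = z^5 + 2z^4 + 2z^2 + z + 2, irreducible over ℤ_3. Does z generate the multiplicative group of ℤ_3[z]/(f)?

No

|GF(3^5)^×| = 3^5 − 1 = 242. Prime factorization: 242 = 2·11^2.
f is primitive ⇔ z has order 242 in GF(3)[z]/(f), i.e. z^(242/q) ≠ 1 for each prime q | 242.
z^(121) mod f = 1
z^(22) mod f = z^4 + 2z^3 + 2z^2 + z + 1.
Since z^(121) = 1, the order of z divides 121 < 242; not primitive.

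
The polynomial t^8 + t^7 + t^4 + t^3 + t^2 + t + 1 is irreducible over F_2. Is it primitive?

No

Write f(t) = t^8 + t^7 + t^4 + t^3 + t^2 + t + 1.
|GF(2^8)^×| = 2^8 − 1 = 255. Prime factorization: 255 = 3·5·17.
f is primitive ⇔ t has order 255 in GF(2)[t]/(f), i.e. t^(255/q) ≠ 1 for each prime q | 255.
t^(85) mod f = t^7 + t^6 + t^5 + t^4 + t^3 + t + 1.
t^(51) mod f = 1
t^(15) mod f = t^7 + t^6 + t^5 + t^4 + 1.
Since t^(51) = 1, the order of t divides 51 < 255; not primitive.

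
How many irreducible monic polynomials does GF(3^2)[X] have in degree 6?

x^(9^6) − x is the product of all monic irreducibles of degree dividing 6; Möbius inversion gives N = (1/6) Σ μ(6/d)·9^d.
Divisors of 6: 1, 2, 3, 6; μ(6/d) for each: 1, -1, -1, 1.
Σ = 9^1 − 9^2 − 9^3 + 9^6 = 530640.
N = 530640/6 = 88440.

88440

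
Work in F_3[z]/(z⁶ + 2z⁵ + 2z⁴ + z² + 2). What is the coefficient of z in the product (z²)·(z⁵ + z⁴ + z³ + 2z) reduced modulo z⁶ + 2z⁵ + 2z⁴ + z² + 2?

Multiply in F_3[z]: (z²)·(z⁵ + z⁴ + z³ + 2z) = z⁷ + z⁶ + z⁵ + 2z³.
Reduce using z⁶ ≡ z⁵ + z⁴ + 2z² + 1 (mod z⁶ + 2z⁵ + 2z⁴ + z² + 2).
Reduced: z⁵ + 2z⁴ + z³ + z² + z + 2.

1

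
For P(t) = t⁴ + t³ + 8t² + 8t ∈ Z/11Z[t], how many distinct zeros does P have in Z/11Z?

4

Evaluate at each of the 11 elements of Z/11Z:
P(0) = 0 → root; P(1) = 7; P(2) = 6; P(3) = 6; P(4) = 7; P(5) = 0 → root; P(6) = 0 → root; P(7) = 2; P(8) = 3; P(9) = 2; P(10) = 0 → root.
Roots: {0, 5, 6, 10}.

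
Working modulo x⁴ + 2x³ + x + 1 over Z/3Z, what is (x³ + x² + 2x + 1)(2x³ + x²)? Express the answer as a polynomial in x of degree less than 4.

Multiply in Z/3Z[x]: (x³ + x² + 2x + 1)·(2x³ + x²) = 2x⁶ + 2x⁴ + x³ + x².
Reduce using x⁴ ≡ x³ + 2x + 2 (mod x⁴ + 2x³ + x + 1).
Reduced: 2.

2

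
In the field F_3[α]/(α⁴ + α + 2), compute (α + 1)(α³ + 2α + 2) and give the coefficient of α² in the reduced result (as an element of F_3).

Multiply in F_3[α]: (α + 1)·(α³ + 2α + 2) = α⁴ + α³ + 2α² + α + 2.
Reduce using α⁴ ≡ 2α + 1 (mod α⁴ + α + 2).
Reduced: α³ + 2α².

2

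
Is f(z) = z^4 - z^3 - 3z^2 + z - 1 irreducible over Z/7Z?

Check for roots in Z/7Z: f(0) = 6; f(1) = 4; f(2) = 4; f(3) = 1; f(4) = 0 → root; f(5) = 2; f(6) = 4.
f(4) = 0, so (z − 4) divides f(z); f is reducible.

No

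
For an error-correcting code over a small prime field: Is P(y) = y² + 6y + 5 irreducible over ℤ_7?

No

Check for roots in ℤ_7: P(0) = 5; P(1) = 5; P(2) = 0 → root; P(3) = 4; P(4) = 3; P(5) = 4; P(6) = 0 → root.
P(2) = 0, so (y − 2) divides P(y); P is reducible.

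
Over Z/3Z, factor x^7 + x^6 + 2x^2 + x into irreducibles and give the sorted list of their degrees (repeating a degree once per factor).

Write h(x) = x^7 + x^6 + 2x^2 + x.
Roots in Z/3Z: h(0) = 0 → root; h(1) = 2; h(2) = 1.
Linear factors from roots: (x).
Complete factorization: h(x) = (x)·(x^2 + 1)·(x^2 + 2x + 2)^2.
Factor degrees with multiplicity: 1 + 2 + 2 + 2 = 7.

1, 2, 2, 2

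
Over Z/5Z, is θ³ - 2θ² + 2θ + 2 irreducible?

Yes

Write P(θ) = θ³ - 2θ² + 2θ + 2.
Check for roots in Z/5Z: P(0) = 2; P(1) = 3; P(2) = 1; P(3) = 2; P(4) = 2.
No roots. A degree-3 polynomial over a field with no linear factor is irreducible.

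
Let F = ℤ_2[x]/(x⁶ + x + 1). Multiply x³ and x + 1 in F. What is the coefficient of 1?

0

Multiply in ℤ_2[x]: (x³)·(x + 1) = x⁴ + x³.
Reduced: x⁴ + x³.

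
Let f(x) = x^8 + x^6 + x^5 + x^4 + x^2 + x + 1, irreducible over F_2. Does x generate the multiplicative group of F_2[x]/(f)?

No

|GF(2^8)^×| = 2^8 − 1 = 255. Prime factorization: 255 = 3·5·17.
f is primitive ⇔ x has order 255 in GF(2)[x]/(f), i.e. x^(255/q) ≠ 1 for each prime q | 255.
x^(85) mod f = 1
x^(51) mod f = x^6 + x^4 + x^3 + x^2 + x.
x^(15) mod f = x^7 + x^6 + x^5 + x^4 + x^3 + x^2 + x.
Since x^(85) = 1, the order of x divides 85 < 255; not primitive.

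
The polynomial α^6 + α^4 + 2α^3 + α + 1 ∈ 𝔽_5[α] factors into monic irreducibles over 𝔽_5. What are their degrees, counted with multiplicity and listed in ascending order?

Write g(α) = α^6 + α^4 + 2α^3 + α + 1.
Roots in 𝔽_5: g(0) = 1; g(1) = 1; g(2) = 4; g(3) = 3; g(4) = 0 → root.
Linear factors from roots: (α + 1).
Complete factorization: g(α) = (α + 1)·(α^2 - α + 1)·(α^3 + α + 1).
Factor degrees with multiplicity: 1 + 2 + 3 = 6.

1, 2, 3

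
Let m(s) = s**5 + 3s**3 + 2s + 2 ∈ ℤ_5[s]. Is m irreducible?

Check for roots in ℤ_5: m(0) = 2; m(1) = 3; m(2) = 2; m(3) = 2; m(4) = 1.
No roots, so no linear factors.
Degree-2 irreducible divisors: test the 10 monic irreducibles of degree 2 over GF(5).
None of them divide m (all give nonzero remainder).
No irreducible factor of degree ≤ 2 exists, so m is irreducible over GF(5).

Yes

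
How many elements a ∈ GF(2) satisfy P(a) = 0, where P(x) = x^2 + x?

Evaluate at each of the 2 elements of GF(2):
P(0) = 0 → root; P(1) = 0 → root.
Roots: {0, 1}.

2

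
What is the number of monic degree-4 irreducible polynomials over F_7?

x^(7^4) − x is the product of all monic irreducibles of degree dividing 4; Möbius inversion gives N = (1/4) Σ μ(4/d)·7^d.
Divisors of 4: 1, 2, 4; μ(4/d) for each: 0, -1, 1.
Σ = − 7^2 + 7^4 = 2352.
N = 2352/4 = 588.

588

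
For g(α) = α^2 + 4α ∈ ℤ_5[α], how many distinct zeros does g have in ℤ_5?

2

Evaluate at each of the 5 elements of ℤ_5:
g(0) = 0 → root; g(1) = 0 → root; g(2) = 2; g(3) = 1; g(4) = 2.
Roots: {0, 1}.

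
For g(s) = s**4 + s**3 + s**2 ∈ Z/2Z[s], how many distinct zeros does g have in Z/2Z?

1

Evaluate at each of the 2 elements of Z/2Z:
g(0) = 0 → root; g(1) = 1.
Roots: {0}.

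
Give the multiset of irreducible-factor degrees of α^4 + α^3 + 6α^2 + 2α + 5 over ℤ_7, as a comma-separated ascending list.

4

Write g(α) = α^4 + α^3 + 6α^2 + 2α + 5.
Complete factorization: g(α) = (α^4 + α^3 + 6α^2 + 2α + 5).
Factor degrees with multiplicity: 4 = 4.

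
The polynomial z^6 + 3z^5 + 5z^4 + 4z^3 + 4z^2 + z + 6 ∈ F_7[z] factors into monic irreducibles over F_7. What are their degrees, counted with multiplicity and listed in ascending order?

1, 1, 1, 3

Write f(z) = z^6 + 3z^5 + 5z^4 + 4z^3 + 4z^2 + z + 6.
Linear factors from roots: (z + 4), (z + 3).
Complete factorization: f(z) = (z + 3)·(z + 4)^2·(z^3 + 6z^2 + 4z + 1).
Factor degrees with multiplicity: 1 + 1 + 1 + 3 = 6.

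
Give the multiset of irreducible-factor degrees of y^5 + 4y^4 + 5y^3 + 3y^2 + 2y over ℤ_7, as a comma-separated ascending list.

Write h(y) = y^5 + 4y^4 + 5y^3 + 3y^2 + 2y.
Linear factors from roots: (y), (y + 4), (y + 2).
Complete factorization: h(y) = (y)·(y + 2)·(y + 4)·(y^2 + 5y + 2).
Factor degrees with multiplicity: 1 + 1 + 1 + 2 = 5.

1, 1, 1, 2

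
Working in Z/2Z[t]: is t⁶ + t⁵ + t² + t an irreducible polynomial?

No

Write g(t) = t⁶ + t⁵ + t² + t.
Check for roots in Z/2Z: g(0) = 0 → root; g(1) = 0 → root.
g(0) = 0, so (t) divides g(t); g is reducible.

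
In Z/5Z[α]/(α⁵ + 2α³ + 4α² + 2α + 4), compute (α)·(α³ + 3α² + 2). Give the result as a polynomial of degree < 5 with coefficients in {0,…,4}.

α^4 + 3α^3 + 2α

Multiply in Z/5Z[α]: (α)·(α³ + 3α² + 2) = α⁴ + 3α³ + 2α.
Reduced: α⁴ + 3α³ + 2α.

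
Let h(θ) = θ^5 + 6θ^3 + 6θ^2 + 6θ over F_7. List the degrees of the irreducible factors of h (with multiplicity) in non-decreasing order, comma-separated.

1, 1, 3

Linear factors from roots: (θ), (θ + 1).
Complete factorization: h(θ) = (θ)·(θ + 1)·(θ^3 + 6θ^2 + 6).
Factor degrees with multiplicity: 1 + 1 + 3 = 5.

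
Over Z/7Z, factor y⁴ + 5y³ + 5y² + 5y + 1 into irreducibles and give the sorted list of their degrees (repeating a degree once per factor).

Write f(y) = y⁴ + 5y³ + 5y² + 5y + 1.
Complete factorization: f(y) = (y⁴ + 5y³ + 5y² + 5y + 1).
Factor degrees with multiplicity: 4 = 4.

4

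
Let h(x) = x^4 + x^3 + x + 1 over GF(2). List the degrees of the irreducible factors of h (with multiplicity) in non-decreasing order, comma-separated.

1, 1, 2

Roots in GF(2): h(0) = 1; h(1) = 0 → root.
Linear factors from roots: (x + 1).
Complete factorization: h(x) = (x + 1)^2·(x^2 + x + 1).
Factor degrees with multiplicity: 1 + 1 + 2 = 4.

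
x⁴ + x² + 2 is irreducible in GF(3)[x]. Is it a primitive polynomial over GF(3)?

Write f(x) = x⁴ + x² + 2.
|GF(3^4)^×| = 3^4 − 1 = 80. Prime factorization: 80 = 2^4·5.
f is primitive ⇔ x has order 80 in GF(3)[x]/(f), i.e. x^(80/q) ≠ 1 for each prime q | 80.
x^(40) mod f = 2.
x^(16) mod f = 1
Since x^(16) = 1, the order of x divides 16 < 80; not primitive.

No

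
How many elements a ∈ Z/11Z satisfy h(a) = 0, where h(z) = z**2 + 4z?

2

Evaluate at each of the 11 elements of Z/11Z:
h(0) = 0 → root; h(1) = 5; h(2) = 1; h(3) = 10; h(4) = 10; h(5) = 1; h(6) = 5; h(7) = 0 → root; h(8) = 8; h(9) = 7; h(10) = 8.
Roots: {0, 7}.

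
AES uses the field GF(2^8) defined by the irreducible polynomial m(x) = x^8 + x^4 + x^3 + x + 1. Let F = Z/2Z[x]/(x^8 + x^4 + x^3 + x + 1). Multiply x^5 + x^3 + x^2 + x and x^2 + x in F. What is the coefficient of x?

0

Multiply in Z/2Z[x]: (x^5 + x^3 + x^2 + x)·(x^2 + x) = x^7 + x^6 + x^5 + x^2.
Reduced: x^7 + x^6 + x^5 + x^2.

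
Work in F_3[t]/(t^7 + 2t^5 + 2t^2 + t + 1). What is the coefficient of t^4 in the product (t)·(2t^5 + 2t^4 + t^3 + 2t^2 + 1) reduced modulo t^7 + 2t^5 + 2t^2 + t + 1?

Multiply in F_3[t]: (t)·(2t^5 + 2t^4 + t^3 + 2t^2 + 1) = 2t^6 + 2t^5 + t^4 + 2t^3 + t.
Reduced: 2t^6 + 2t^5 + t^4 + 2t^3 + t.

1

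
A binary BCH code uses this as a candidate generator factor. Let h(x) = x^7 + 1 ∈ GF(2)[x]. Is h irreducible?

No

Check for roots in GF(2): h(0) = 1; h(1) = 0 → root.
h(1) = 0, so (x − 1) divides h(x); h is reducible.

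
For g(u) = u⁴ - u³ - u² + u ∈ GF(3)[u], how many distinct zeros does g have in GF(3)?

Evaluate at each of the 3 elements of GF(3):
g(0) = 0 → root; g(1) = 0 → root; g(2) = 0 → root.
Roots: {0, 1, 2}.

3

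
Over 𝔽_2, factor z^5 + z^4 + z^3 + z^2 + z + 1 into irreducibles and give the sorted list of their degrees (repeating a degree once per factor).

1, 2, 2

Write h(z) = z^5 + z^4 + z^3 + z^2 + z + 1.
Roots in 𝔽_2: h(0) = 1; h(1) = 0 → root.
Linear factors from roots: (z + 1).
Complete factorization: h(z) = (z + 1)·(z^2 + z + 1)^2.
Factor degrees with multiplicity: 1 + 2 + 2 = 5.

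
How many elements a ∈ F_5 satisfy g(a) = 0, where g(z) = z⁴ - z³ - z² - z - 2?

3

Evaluate at each of the 5 elements of F_5:
g(0) = 3; g(1) = 1; g(2) = 0 → root; g(3) = 0 → root; g(4) = 0 → root.
Roots: {2, 3, 4}.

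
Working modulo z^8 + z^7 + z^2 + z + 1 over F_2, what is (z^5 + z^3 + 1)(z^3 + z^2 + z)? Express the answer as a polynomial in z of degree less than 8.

Multiply in F_2[z]: (z^5 + z^3 + 1)·(z^3 + z^2 + z) = z^8 + z^7 + z^5 + z^4 + z^3 + z^2 + z.
Reduce using z^8 ≡ z^7 + z^2 + z + 1 (mod z^8 + z^7 + z^2 + z + 1).
Reduced: z^5 + z^4 + z^3 + 1.

z^5 + z^4 + z^3 + 1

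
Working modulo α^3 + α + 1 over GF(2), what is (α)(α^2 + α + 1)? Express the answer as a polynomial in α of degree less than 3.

α^2 + 1

Multiply in GF(2)[α]: (α)·(α^2 + α + 1) = α^3 + α^2 + α.
Reduce using α^3 ≡ α + 1 (mod α^3 + α + 1).
Reduced: α^2 + 1.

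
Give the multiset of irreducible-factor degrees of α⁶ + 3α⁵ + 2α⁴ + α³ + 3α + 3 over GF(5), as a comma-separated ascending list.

Write h(α) = α⁶ + 3α⁵ + 2α⁴ + α³ + 3α + 3.
Roots in GF(5): h(0) = 3; h(1) = 3; h(2) = 4; h(3) = 4; h(4) = 4.
Complete factorization: h(α) = (α⁶ + 3α⁵ + 2α⁴ + α³ + 3α + 3).
Factor degrees with multiplicity: 6 = 6.

6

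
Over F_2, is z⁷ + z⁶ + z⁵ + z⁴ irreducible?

Write P(z) = z⁷ + z⁶ + z⁵ + z⁴.
Check for roots in F_2: P(0) = 0 → root; P(1) = 0 → root.
P(0) = 0, so (z) divides P(z); P is reducible.

No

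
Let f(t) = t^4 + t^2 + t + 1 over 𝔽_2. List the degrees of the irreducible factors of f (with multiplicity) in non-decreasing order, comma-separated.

1, 3

Roots in 𝔽_2: f(0) = 1; f(1) = 0 → root.
Linear factors from roots: (t + 1).
Complete factorization: f(t) = (t + 1)·(t^3 + t^2 + 1).
Factor degrees with multiplicity: 1 + 3 = 4.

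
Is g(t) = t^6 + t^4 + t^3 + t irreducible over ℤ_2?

No

Check for roots in ℤ_2: g(0) = 0 → root; g(1) = 0 → root.
g(0) = 0, so (t) divides g(t); g is reducible.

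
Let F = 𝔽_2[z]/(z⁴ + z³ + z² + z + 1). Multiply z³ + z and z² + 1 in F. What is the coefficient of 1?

1

Multiply in 𝔽_2[z]: (z³ + z)·(z² + 1) = z⁵ + z.
Reduce using z⁴ ≡ z³ + z² + z + 1 (mod z⁴ + z³ + z² + z + 1).
Reduced: z + 1.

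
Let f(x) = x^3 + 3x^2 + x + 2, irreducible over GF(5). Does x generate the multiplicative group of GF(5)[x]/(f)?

Yes

|GF(5^3)^×| = 5^3 − 1 = 124. Prime factorization: 124 = 2^2·31.
f is primitive ⇔ x has order 124 in GF(5)[x]/(f), i.e. x^(124/q) ≠ 1 for each prime q | 124.
x^(62) mod f = 4.
x^(4) mod f = 3x^2 + x + 1.
None equal 1, so x has full order 124; f is primitive.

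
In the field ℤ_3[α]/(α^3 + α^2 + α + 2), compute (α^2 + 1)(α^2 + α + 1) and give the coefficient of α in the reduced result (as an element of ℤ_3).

2

Multiply in ℤ_3[α]: (α^2 + 1)·(α^2 + α + 1) = α^4 + α^3 + 2α^2 + α + 1.
Reduce using α^3 ≡ 2α^2 + 2α + 1 (mod α^3 + α^2 + α + 2).
Reduced: α^2 + 2α + 1.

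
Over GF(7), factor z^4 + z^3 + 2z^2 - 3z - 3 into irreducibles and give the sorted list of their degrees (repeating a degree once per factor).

4

Write f(z) = z^4 + z^3 + 2z^2 - 3z - 3.
Complete factorization: f(z) = (z^4 + z^3 + 2z^2 - 3z - 3).
Factor degrees with multiplicity: 4 = 4.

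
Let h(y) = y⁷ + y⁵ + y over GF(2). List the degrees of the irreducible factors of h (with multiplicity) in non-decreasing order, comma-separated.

Roots in GF(2): h(0) = 0 → root; h(1) = 1.
Linear factors from roots: (y).
Complete factorization: h(y) = (y)·(y³ + y² + 1)^2.
Factor degrees with multiplicity: 1 + 3 + 3 = 7.

1, 3, 3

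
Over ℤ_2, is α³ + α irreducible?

Write P(α) = α³ + α.
Check for roots in ℤ_2: P(0) = 0 → root; P(1) = 0 → root.
P(0) = 0, so (α) divides P(α); P is reducible.

No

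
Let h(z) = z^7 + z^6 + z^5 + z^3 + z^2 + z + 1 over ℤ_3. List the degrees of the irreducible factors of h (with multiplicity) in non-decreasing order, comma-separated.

7

Roots in ℤ_3: h(0) = 1; h(1) = 1; h(2) = 2.
Complete factorization: h(z) = (z^7 + z^6 + z^5 + z^3 + z^2 + z + 1).
Factor degrees with multiplicity: 7 = 7.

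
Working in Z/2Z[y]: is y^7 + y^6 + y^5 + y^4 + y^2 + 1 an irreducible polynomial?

No

Write g(y) = y^7 + y^6 + y^5 + y^4 + y^2 + 1.
Check for roots in Z/2Z: g(0) = 1; g(1) = 0 → root.
g(1) = 0, so (y − 1) divides g(y); g is reducible.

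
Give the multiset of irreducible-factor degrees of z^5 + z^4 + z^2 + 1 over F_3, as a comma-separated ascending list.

5

Write h(z) = z^5 + z^4 + z^2 + 1.
Roots in F_3: h(0) = 1; h(1) = 1; h(2) = 2.
Complete factorization: h(z) = (z^5 + z^4 + z^2 + 1).
Factor degrees with multiplicity: 5 = 5.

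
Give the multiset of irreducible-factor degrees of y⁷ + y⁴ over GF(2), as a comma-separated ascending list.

Write g(y) = y⁷ + y⁴.
Roots in GF(2): g(0) = 0 → root; g(1) = 0 → root.
Linear factors from roots: (y), (y + 1).
Complete factorization: g(y) = (y + 1)·(y)^4·(y² + y + 1).
Factor degrees with multiplicity: 1 + 1 + 1 + 1 + 1 + 2 = 7.

1, 1, 1, 1, 1, 2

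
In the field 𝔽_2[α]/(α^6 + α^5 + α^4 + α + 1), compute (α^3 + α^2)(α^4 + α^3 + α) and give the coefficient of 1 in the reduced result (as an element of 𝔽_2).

1

Multiply in 𝔽_2[α]: (α^3 + α^2)·(α^4 + α^3 + α) = α^7 + α^5 + α^4 + α^3.
Reduce using α^6 ≡ α^5 + α^4 + α + 1 (mod α^6 + α^5 + α^4 + α + 1).
Reduced: α^5 + α^3 + α^2 + 1.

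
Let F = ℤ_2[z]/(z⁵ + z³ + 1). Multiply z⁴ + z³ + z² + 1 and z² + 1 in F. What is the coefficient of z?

Multiply in ℤ_2[z]: (z⁴ + z³ + z² + 1)·(z² + 1) = z⁶ + z⁵ + z³ + 1.
Reduce using z⁵ ≡ z³ + 1 (mod z⁵ + z³ + 1).
Reduced: z⁴ + z.

1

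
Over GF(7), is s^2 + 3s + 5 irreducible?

Write f(s) = s^2 + 3s + 5.
Check for roots in GF(7): f(0) = 5; f(1) = 2; f(2) = 1; f(3) = 2; f(4) = 5; f(5) = 3; f(6) = 3.
No roots. A degree-2 polynomial over a field with no linear factor is irreducible.

Yes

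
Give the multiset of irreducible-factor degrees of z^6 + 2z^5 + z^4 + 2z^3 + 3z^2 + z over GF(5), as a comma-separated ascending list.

1, 1, 1, 1, 2

Write f(z) = z^6 + 2z^5 + z^4 + 2z^3 + 3z^2 + z.
Roots in GF(5): f(0) = 0 → root; f(1) = 0 → root; f(2) = 4; f(3) = 0 → root; f(4) = 0 → root.
Linear factors from roots: (z), (z + 4), (z + 2), (z + 1).
Complete factorization: f(z) = (z)·(z + 1)·(z + 2)·(z + 4)·(z^2 + 2).
Factor degrees with multiplicity: 1 + 1 + 1 + 1 + 2 = 6.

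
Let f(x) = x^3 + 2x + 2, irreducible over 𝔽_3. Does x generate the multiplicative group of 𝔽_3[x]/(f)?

No

|GF(3^3)^×| = 3^3 − 1 = 26. Prime factorization: 26 = 2·13.
f is primitive ⇔ x has order 26 in GF(3)[x]/(f), i.e. x^(26/q) ≠ 1 for each prime q | 26.
x^(13) mod f = 1
x^(2) mod f = x^2.
Since x^(13) = 1, the order of x divides 13 < 26; not primitive.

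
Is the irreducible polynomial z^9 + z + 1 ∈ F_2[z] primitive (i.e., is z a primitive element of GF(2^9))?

No

Write f(z) = z^9 + z + 1.
|GF(2^9)^×| = 2^9 − 1 = 511. Prime factorization: 511 = 7·73.
f is primitive ⇔ z has order 511 in GF(2)[z]/(f), i.e. z^(511/q) ≠ 1 for each prime q | 511.
z^(73) mod f = 1
z^(7) mod f = z^7.
Since z^(73) = 1, the order of z divides 73 < 511; not primitive.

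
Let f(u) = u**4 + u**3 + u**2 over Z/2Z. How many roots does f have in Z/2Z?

1

Evaluate at each of the 2 elements of Z/2Z:
f(0) = 0 → root; f(1) = 1.
Roots: {0}.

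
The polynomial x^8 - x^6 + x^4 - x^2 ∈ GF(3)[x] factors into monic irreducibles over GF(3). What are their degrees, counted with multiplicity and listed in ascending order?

Write f(x) = x^8 - x^6 + x^4 - x^2.
Roots in GF(3): f(0) = 0 → root; f(1) = 0 → root; f(2) = 0 → root.
Linear factors from roots: (x), (x - 1), (x + 1).
Complete factorization: f(x) = (x + 1)·(x - 1)·(x)^2·(x^2 + x - 1)·(x^2 - x - 1).
Factor degrees with multiplicity: 1 + 1 + 1 + 1 + 2 + 2 = 8.

1, 1, 1, 1, 2, 2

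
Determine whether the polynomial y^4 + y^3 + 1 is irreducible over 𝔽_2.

Write g(y) = y^4 + y^3 + 1.
Check for roots in 𝔽_2: g(0) = 1; g(1) = 1.
No roots, so no linear factors.
Monic irreducibles of degree 2 over GF(2): y^2 + y + 1.
None of them divide g (all give nonzero remainder).
No irreducible factor of degree ≤ 2 exists, so g is irreducible over GF(2).

Yes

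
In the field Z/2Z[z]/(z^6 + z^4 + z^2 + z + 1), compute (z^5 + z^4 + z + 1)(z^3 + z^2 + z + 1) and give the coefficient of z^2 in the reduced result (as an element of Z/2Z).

Multiply in Z/2Z[z]: (z^5 + z^4 + z + 1)·(z^3 + z^2 + z + 1) = z^8 + 1.
Reduce using z^6 ≡ z^4 + z^2 + z + 1 (mod z^6 + z^4 + z^2 + z + 1).
Reduced: z^3 + z.

0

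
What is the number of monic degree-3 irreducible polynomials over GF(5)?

40

By the necklace-counting formula, N_5(3) = (1/3) Σ_{d|3} μ(3/d)·5^d.
Divisors of 3: 1, 3; μ(3/d) for each: -1, 1.
Σ = − 5^1 + 5^3 = 120.
N = 120/3 = 40.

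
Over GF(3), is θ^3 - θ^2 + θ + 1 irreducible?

Write m(θ) = θ^3 - θ^2 + θ + 1.
Check for roots in GF(3): m(0) = 1; m(1) = 2; m(2) = 1.
No roots. A degree-3 polynomial over a field with no linear factor is irreducible.

Yes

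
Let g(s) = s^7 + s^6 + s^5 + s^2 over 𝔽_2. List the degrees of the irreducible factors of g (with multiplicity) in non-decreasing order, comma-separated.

Roots in 𝔽_2: g(0) = 0 → root; g(1) = 0 → root.
Linear factors from roots: (s), (s + 1).
Complete factorization: g(s) = (s)^2·(s + 1)^2·(s^3 + s^2 + 1).
Factor degrees with multiplicity: 1 + 1 + 1 + 1 + 3 = 7.

1, 1, 1, 1, 3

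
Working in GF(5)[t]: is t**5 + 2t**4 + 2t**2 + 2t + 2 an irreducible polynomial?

Yes

Write h(t) = t**5 + 2t**4 + 2t**2 + 2t + 2.
Check for roots in GF(5): h(0) = 2; h(1) = 4; h(2) = 3; h(3) = 1; h(4) = 3.
No roots, so no linear factors.
Degree-2 irreducible divisors: test the 10 monic irreducibles of degree 2 over GF(5).
None of them divide h (all give nonzero remainder).
No irreducible factor of degree ≤ 2 exists, so h is irreducible over GF(5).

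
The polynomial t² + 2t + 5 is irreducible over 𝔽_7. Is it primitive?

Yes

Write f(t) = t² + 2t + 5.
|GF(7^2)^×| = 7^2 − 1 = 48. Prime factorization: 48 = 2^4·3.
f is primitive ⇔ t has order 48 in GF(7)[t]/(f), i.e. t^(48/q) ≠ 1 for each prime q | 48.
t^(24) mod f = 6.
t^(16) mod f = 4.
None equal 1, so t has full order 48; f is primitive.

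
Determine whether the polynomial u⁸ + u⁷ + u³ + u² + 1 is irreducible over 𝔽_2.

Write f(u) = u⁸ + u⁷ + u³ + u² + 1.
Check for roots in 𝔽_2: f(0) = 1; f(1) = 1.
No roots, so no linear factors.
Monic irreducibles of degree 2 over GF(2): u² + u + 1.
None of them divide f (all give nonzero remainder).
Monic irreducibles of degree 3 over GF(2): u³ + u + 1, u³ + u² + 1.
None of them divide f (all give nonzero remainder).
Monic irreducibles of degree 4 over GF(2): u⁴ + u + 1, u⁴ + u³ + 1, u⁴ + u³ + u² + u + 1.
None of them divide f (all give nonzero remainder).
No irreducible factor of degree ≤ 4 exists, so f is irreducible over GF(2).

Yes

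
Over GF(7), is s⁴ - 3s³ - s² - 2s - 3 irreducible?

Write m(s) = s⁴ - 3s³ - s² - 2s - 3.
Check for roots in GF(7): m(0) = 4; m(1) = 6; m(2) = 2; m(3) = 3; m(4) = 2; m(5) = 2; m(6) = 2.
No roots, so no linear factors.
Degree-2 irreducible divisors: test the 21 monic irreducibles of degree 2 over GF(7).
None of them divide m (all give nonzero remainder).
No irreducible factor of degree ≤ 2 exists, so m is irreducible over GF(7).

Yes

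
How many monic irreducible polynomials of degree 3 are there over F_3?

8

The number of monic irreducibles of degree 3 over GF(3) is (1/3)·Σ_{d∣3} μ(3/d) 3^d.
Divisors of 3: 1, 3; μ(3/d) for each: -1, 1.
Σ = − 3^1 + 3^3 = 24.
N = 24/3 = 8.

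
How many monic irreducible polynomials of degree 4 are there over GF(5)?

Gauss's count: N_{5}(4) = (1/4) Σ_{d|4} μ(4/d)·5^d.
Divisors of 4: 1, 2, 4; μ(4/d) for each: 0, -1, 1.
Σ = − 5^2 + 5^4 = 600.
N = 600/4 = 150.

150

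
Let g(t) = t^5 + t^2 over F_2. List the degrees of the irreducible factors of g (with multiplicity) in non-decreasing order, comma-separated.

Roots in F_2: g(0) = 0 → root; g(1) = 0 → root.
Linear factors from roots: (t), (t + 1).
Complete factorization: g(t) = (t + 1)·(t)^2·(t^2 + t + 1).
Factor degrees with multiplicity: 1 + 1 + 1 + 2 = 5.

1, 1, 1, 2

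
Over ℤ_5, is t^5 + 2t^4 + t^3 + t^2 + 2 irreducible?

Yes

Write P(t) = t^5 + 2t^4 + t^3 + t^2 + 2.
Check for roots in ℤ_5: P(0) = 2; P(1) = 2; P(2) = 3; P(3) = 3; P(4) = 3.
No roots, so no linear factors.
Degree-2 irreducible divisors: test the 10 monic irreducibles of degree 2 over GF(5).
None of them divide P (all give nonzero remainder).
No irreducible factor of degree ≤ 2 exists, so P is irreducible over GF(5).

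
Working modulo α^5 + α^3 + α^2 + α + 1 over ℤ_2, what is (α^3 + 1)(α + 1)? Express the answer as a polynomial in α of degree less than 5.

Multiply in ℤ_2[α]: (α^3 + 1)·(α + 1) = α^4 + α^3 + α + 1.
Reduced: α^4 + α^3 + α + 1.

α^4 + α^3 + α + 1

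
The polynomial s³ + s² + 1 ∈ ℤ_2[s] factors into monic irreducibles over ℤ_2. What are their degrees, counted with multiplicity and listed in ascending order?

3

Write h(s) = s³ + s² + 1.
Roots in ℤ_2: h(0) = 1; h(1) = 1.
Complete factorization: h(s) = (s³ + s² + 1).
Factor degrees with multiplicity: 3 = 3.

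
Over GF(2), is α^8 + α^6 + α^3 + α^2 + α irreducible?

Write P(α) = α^8 + α^6 + α^3 + α^2 + α.
Check for roots in GF(2): P(0) = 0 → root; P(1) = 1.
P(0) = 0, so (α) divides P(α); P is reducible.

No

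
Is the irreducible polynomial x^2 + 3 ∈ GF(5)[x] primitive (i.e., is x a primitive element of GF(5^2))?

Write f(x) = x^2 + 3.
|GF(5^2)^×| = 5^2 − 1 = 24. Prime factorization: 24 = 2^3·3.
f is primitive ⇔ x has order 24 in GF(5)[x]/(f), i.e. x^(24/q) ≠ 1 for each prime q | 24.
x^(12) mod f = 4.
x^(8) mod f = 1
Since x^(8) = 1, the order of x divides 8 < 24; not primitive.

No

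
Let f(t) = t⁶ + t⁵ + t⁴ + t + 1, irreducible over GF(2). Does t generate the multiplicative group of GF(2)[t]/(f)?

Yes

|GF(2^6)^×| = 2^6 − 1 = 63. Prime factorization: 63 = 3^2·7.
f is primitive ⇔ t has order 63 in GF(2)[t]/(f), i.e. t^(63/q) ≠ 1 for each prime q | 63.
t^(21) mod f = t⁴ + t³ + 1.
t^(9) mod f = t⁵ + t² + t + 1.
None equal 1, so t has full order 63; f is primitive.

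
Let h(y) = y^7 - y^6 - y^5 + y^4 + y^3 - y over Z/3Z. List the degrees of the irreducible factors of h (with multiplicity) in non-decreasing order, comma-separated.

1, 1, 1, 1, 3

Roots in Z/3Z: h(0) = 0 → root; h(1) = 0 → root; h(2) = 0 → root.
Linear factors from roots: (y), (y - 1), (y + 1).
Complete factorization: h(y) = (y)·(y - 1)·(y + 1)^2·(y^3 + y^2 - y + 1).
Factor degrees with multiplicity: 1 + 1 + 1 + 1 + 3 = 7.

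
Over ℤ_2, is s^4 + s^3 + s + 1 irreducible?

Write g(s) = s^4 + s^3 + s + 1.
Check for roots in ℤ_2: g(0) = 1; g(1) = 0 → root.
g(1) = 0, so (s − 1) divides g(s); g is reducible.

No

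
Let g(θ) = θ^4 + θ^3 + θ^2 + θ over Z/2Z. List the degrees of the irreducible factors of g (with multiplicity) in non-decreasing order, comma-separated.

Roots in Z/2Z: g(0) = 0 → root; g(1) = 0 → root.
Linear factors from roots: (θ), (θ + 1).
Complete factorization: g(θ) = (θ)·(θ + 1)^3.
Factor degrees with multiplicity: 1 + 1 + 1 + 1 = 4.

1, 1, 1, 1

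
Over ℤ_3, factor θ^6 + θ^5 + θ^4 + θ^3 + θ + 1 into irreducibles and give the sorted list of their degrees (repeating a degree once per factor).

1, 1, 4

Write g(θ) = θ^6 + θ^5 + θ^4 + θ^3 + θ + 1.
Roots in ℤ_3: g(0) = 1; g(1) = 0 → root; g(2) = 0 → root.
Linear factors from roots: (θ - 1), (θ + 1).
Complete factorization: g(θ) = (θ + 1)·(θ - 1)·(θ^4 + θ^3 - θ^2 - θ - 1).
Factor degrees with multiplicity: 1 + 1 + 4 = 6.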